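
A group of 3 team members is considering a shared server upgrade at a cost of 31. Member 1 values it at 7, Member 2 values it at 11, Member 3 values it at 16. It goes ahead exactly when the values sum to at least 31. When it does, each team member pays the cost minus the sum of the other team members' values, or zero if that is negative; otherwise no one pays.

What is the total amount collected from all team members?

25

Total value 34 ≥ cost 31, so it is built.
Member 1: others sum to 27; max(0, 31 - 27) = 4.
Member 2: others sum to 23; max(0, 31 - 23) = 8.
Member 3: others sum to 18; max(0, 31 - 18) = 13.
Total collected = 4 + 8 + 13 = 25.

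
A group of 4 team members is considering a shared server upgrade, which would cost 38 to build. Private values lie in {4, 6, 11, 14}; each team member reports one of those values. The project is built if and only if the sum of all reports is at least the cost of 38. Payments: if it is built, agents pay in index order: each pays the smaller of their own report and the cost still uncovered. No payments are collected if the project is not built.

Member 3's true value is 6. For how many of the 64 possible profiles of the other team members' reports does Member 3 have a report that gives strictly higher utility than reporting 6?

Others report (6, 14, 14): truth gives 0; report 4 gives 2 > 0. Violating.
Others report (11, 11, 14): truth gives 0; report 4 gives 2 > 0. Violating.
Others report (11, 14, 11): truth gives 0; report 4 gives 2 > 0. Violating.
Others report (11, 14, 14): truth gives 0; report 4 gives 2 > 0. Violating.
Others report (4, 4, 4): truth gives 0; no alternative beats it.
Others report (4, 4, 6): truth gives 0; no alternative beats it.
(Checking all 64 profiles: 10 have a profitable deviation, 54 do not.)

10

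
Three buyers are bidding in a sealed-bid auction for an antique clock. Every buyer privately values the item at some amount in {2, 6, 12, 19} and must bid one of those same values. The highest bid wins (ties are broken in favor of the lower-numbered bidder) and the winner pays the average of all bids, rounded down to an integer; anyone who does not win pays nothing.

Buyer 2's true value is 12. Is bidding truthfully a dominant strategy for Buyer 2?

Consider the case where Buyer 1 bids 2 and Buyer 3 bids 2.
Truthful bid 12: wins, pays 5, utility 12 - 5 = 7.
Bid 6 instead: wins, pays 3, utility 12 - 3 = 9.
Since 9 > 7, bidding 6 is strictly better here, so truthful bidding is not dominant.

No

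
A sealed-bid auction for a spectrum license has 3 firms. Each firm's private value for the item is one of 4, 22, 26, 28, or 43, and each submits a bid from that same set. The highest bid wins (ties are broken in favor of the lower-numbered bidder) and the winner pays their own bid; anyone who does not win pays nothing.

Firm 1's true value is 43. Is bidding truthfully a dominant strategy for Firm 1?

No

Consider the case where Firm 2 bids 4 and Firm 3 bids 4.
Truthful bid 43: wins, pays 43, utility 43 - 43 = 0.
Bid 4 instead: wins, pays 4, utility 43 - 4 = 39.
Since 39 > 0, bidding 4 is strictly better here, so truthful bidding is not dominant.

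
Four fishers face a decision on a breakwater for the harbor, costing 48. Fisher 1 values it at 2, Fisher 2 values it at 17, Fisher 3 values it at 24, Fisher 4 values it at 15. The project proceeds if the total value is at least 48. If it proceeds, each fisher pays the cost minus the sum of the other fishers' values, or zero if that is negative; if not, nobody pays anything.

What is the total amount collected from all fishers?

Total value 58 ≥ cost 48, so it is built.
Fisher 1: others sum to 56; max(0, 48 - 56) = 0.
Fisher 2: others sum to 41; max(0, 48 - 41) = 7.
Fisher 3: others sum to 34; max(0, 48 - 34) = 14.
Fisher 4: others sum to 43; max(0, 48 - 43) = 5.
Total collected = 0 + 7 + 14 + 5 = 26.

26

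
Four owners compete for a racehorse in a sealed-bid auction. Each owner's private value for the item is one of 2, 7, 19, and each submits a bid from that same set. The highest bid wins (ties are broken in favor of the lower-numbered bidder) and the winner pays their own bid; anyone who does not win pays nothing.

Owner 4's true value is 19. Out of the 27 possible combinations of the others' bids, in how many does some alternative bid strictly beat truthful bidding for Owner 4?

Others bid (2, 2, 2): truth gives 0; bid 7 gives 12 > 0. Violating.
Others bid (2, 2, 7): truth gives 0; no alternative beats it.
Others bid (2, 2, 19): truth gives 0; no alternative beats it.
(Checking all 27 profiles: 1 has a profitable deviation, 26 do not.)

1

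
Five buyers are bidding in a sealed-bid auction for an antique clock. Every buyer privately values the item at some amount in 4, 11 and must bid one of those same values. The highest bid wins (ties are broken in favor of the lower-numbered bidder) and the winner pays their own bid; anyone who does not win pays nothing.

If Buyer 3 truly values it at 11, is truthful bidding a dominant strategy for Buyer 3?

Check each profile of the others' bids and compare truth against every alternative bid.
Others bid (4, 4, 4, 4): truth gives 0, best alternative gives 0.
Others bid (4, 4, 4, 11): truth gives 0, best alternative gives 0.
Others bid (4, 4, 11, 4): truth gives 0, best alternative gives 0.
Others bid (4, 4, 11, 11): truth gives 0, best alternative gives 0.
Others bid (4, 11, 4, 4): truth gives 0, best alternative gives 0.
Others bid (4, 11, 4, 11): truth gives 0, best alternative gives 0.
(Remaining 10 profiles checked similarly; truth is weakly best in each.)
In every case the truthful bid is at least as good as any alternative, so it is a dominant strategy.

Yes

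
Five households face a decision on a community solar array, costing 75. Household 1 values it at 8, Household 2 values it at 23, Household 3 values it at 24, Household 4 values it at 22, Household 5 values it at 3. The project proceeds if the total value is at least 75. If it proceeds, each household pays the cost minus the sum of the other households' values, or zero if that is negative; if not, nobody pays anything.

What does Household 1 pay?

Total value 80 ≥ cost 75, so the project is built.
The other households' values sum to 72.
Cost minus that sum is 75 - 72 = 3.

3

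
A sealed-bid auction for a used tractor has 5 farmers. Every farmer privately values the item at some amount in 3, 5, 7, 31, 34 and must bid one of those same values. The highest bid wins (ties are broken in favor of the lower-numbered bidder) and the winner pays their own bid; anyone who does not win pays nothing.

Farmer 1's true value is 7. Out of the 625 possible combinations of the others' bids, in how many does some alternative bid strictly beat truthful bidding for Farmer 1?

Others bid (3, 3, 3, 3): truth gives 0; bid 3 gives 4 > 0. Violating.
Others bid (3, 3, 3, 5): truth gives 0; bid 5 gives 2 > 0. Violating.
Others bid (3, 3, 5, 3): truth gives 0; bid 5 gives 2 > 0. Violating.
Others bid (3, 3, 5, 5): truth gives 0; bid 5 gives 2 > 0. Violating.
Others bid (3, 3, 3, 7): truth gives 0; no alternative beats it.
Others bid (3, 3, 3, 31): truth gives 0; no alternative beats it.
(Checking all 625 profiles: 16 have a profitable deviation, 609 do not.)

16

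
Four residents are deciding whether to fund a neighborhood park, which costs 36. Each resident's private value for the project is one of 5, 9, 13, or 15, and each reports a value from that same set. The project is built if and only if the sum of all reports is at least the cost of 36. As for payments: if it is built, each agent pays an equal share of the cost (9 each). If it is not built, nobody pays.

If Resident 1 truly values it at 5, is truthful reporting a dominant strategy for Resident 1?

Yes

Check each profile of the others' reports and compare truth against every alternative report.
Others report (5, 9, 13): truth gives 0, best alternative gives -4.
Others report (5, 9, 15): truth gives 0, best alternative gives -4.
Others report (5, 13, 9): truth gives 0, best alternative gives -4.
Others report (5, 15, 9): truth gives 0, best alternative gives -4.
Others report (9, 5, 13): truth gives 0, best alternative gives -4.
Others report (9, 5, 15): truth gives 0, best alternative gives -4.
(Remaining 58 profiles checked similarly; truth is weakly best in each.)
In every case the truthful report is at least as good as any alternative, so it is a dominant strategy.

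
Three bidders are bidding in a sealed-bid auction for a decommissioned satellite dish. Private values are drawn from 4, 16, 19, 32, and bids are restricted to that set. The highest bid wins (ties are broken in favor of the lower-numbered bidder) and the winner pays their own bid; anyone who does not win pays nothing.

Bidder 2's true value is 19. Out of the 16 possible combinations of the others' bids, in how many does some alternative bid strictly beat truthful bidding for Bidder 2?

Others bid (4, 4): truth gives 0; bid 16 gives 3 > 0. Violating.
Others bid (4, 16): truth gives 0; bid 16 gives 3 > 0. Violating.
Others bid (4, 19): truth gives 0; no alternative beats it.
Others bid (4, 32): truth gives 0; no alternative beats it.
(Checking all 16 profiles: 2 have a profitable deviation, 14 do not.)

2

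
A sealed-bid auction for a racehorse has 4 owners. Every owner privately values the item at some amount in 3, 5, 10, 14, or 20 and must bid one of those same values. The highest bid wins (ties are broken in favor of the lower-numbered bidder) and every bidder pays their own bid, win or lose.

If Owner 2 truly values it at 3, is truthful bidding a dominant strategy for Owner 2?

Consider the case where Owner 1 bids 3, Owner 3 bids 3 and Owner 4 bids 3.
Truthful bid 3: loses but pays 3, utility -3.
Bid 5 instead: wins, pays 5, utility 3 - 5 = -2.
Since -2 > -3, bidding 5 is strictly better here, so truthful bidding is not dominant.

No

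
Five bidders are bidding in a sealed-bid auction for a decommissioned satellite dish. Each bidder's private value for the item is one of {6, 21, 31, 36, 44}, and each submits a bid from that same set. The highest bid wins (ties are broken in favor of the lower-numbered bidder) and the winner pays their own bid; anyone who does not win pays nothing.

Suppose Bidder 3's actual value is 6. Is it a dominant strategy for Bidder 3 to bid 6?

Yes

Check each profile of the others' bids and compare truth against every alternative bid.
Others bid (6, 6, 6, 6): truth gives 0, best alternative gives -15.
Others bid (6, 6, 6, 21): truth gives 0, best alternative gives -15.
Others bid (6, 6, 21, 6): truth gives 0, best alternative gives -15.
Others bid (6, 6, 21, 21): truth gives 0, best alternative gives -15.
Others bid (6, 6, 6, 31): truth gives 0, best alternative gives 0.
Others bid (6, 6, 6, 36): truth gives 0, best alternative gives 0.
(Remaining 619 profiles checked similarly; truth is weakly best in each.)
In every case the truthful bid is at least as good as any alternative, so it is a dominant strategy.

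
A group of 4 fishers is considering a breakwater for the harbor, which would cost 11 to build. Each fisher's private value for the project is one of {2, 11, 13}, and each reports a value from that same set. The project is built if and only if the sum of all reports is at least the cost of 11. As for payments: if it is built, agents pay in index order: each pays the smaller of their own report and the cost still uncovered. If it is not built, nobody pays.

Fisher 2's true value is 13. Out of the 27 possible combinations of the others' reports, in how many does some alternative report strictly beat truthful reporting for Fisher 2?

Others report (2, 2, 11): truth gives 4; report 2 gives 11 > 4. Violating.
Others report (2, 2, 13): truth gives 4; report 2 gives 11 > 4. Violating.
Others report (2, 11, 2): truth gives 4; report 2 gives 11 > 4. Violating.
Others report (2, 11, 11): truth gives 4; report 2 gives 11 > 4. Violating.
Others report (2, 2, 2): truth gives 4; no alternative beats it.
Others report (11, 2, 2): truth gives 13; no alternative beats it.
(Checking all 27 profiles: 8 have a profitable deviation, 19 do not.)

8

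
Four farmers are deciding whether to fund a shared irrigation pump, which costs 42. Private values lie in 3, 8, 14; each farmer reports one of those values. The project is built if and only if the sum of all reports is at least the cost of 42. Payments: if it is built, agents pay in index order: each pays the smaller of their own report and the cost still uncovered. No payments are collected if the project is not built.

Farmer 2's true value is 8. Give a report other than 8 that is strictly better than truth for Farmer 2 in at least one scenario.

3

Suppose Farmer 1 reports 14, Farmer 3 reports 14 and Farmer 4 reports 14.
Report 8: project built, pays 8, utility 8 - 8 = 0.
Report 3: project built, pays 3, utility 8 - 3 = 5.
So reporting 3 beats truth here (5 > 0).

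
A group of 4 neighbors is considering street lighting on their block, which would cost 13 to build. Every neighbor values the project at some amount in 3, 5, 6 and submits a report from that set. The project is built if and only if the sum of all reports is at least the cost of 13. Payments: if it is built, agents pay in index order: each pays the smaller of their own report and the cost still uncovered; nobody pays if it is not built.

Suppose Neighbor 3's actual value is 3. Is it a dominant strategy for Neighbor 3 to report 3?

Check each profile of the others' reports and compare truth against every alternative report.
Others report (3, 3, 3): truth gives 0, best alternative gives -2.
Others report (3, 3, 5): truth gives 0, best alternative gives -2.
Others report (3, 3, 6): truth gives 0, best alternative gives -2.
Others report (3, 5, 3): truth gives 0, best alternative gives -2.
Others report (3, 5, 5): truth gives 0, best alternative gives -2.
Others report (3, 5, 6): truth gives 0, best alternative gives -2.
(Remaining 21 profiles checked similarly; truth is weakly best in each.)
In every case the truthful report is at least as good as any alternative, so it is a dominant strategy.

Yes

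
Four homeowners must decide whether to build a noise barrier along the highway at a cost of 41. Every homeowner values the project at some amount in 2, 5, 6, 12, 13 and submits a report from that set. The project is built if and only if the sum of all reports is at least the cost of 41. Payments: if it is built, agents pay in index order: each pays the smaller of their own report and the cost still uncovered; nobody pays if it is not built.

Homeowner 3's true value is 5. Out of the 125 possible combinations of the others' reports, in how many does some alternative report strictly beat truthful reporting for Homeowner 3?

1

Others report (13, 13, 13): truth gives 0; report 2 gives 3 > 0. Violating.
Others report (2, 2, 2): truth gives 0; no alternative beats it.
Others report (2, 2, 5): truth gives 0; no alternative beats it.
(Checking all 125 profiles: 1 has a profitable deviation, 124 do not.)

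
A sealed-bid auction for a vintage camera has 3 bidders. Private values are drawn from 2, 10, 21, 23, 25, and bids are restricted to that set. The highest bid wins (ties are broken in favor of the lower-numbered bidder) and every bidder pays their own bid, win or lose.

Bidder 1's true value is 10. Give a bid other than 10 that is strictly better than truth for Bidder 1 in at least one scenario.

2

Suppose Bidder 2 bids 2 and Bidder 3 bids 2.
Bid 10: wins, pays 10, utility 10 - 10 = 0.
Bid 2: wins, pays 2, utility 10 - 2 = 8.
So bidding 2 beats truth here (8 > 0).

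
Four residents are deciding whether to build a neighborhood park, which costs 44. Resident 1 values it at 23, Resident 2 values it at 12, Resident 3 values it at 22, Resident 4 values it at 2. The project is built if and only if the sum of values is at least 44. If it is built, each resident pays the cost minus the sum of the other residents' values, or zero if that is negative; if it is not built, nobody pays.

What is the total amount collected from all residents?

15

Total value 59 ≥ cost 44, so it is built.
Resident 1: others sum to 36; max(0, 44 - 36) = 8.
Resident 2: others sum to 47; max(0, 44 - 47) = 0.
Resident 3: others sum to 37; max(0, 44 - 37) = 7.
Resident 4: others sum to 57; max(0, 44 - 57) = 0.
Total collected = 8 + 0 + 7 + 0 = 15.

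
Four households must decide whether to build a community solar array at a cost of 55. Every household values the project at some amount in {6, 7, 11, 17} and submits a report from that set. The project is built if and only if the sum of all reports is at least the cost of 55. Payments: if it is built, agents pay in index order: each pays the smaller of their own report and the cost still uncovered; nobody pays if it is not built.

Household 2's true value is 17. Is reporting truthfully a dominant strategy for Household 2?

No

Consider the case where Household 1 reports 11, Household 3 reports 17 and Household 4 reports 17.
Truthful report 17: project built, pays 17, utility 17 - 17 = 0.
Report 11 instead: project built, pays 11, utility 17 - 11 = 6.
Since 6 > 0, reporting 11 is strictly better here, so truthful reporting is not dominant.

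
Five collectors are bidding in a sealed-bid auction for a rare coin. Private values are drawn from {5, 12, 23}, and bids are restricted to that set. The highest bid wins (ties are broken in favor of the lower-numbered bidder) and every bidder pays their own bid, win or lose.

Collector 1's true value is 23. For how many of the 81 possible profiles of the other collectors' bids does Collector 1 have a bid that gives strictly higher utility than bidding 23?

Others bid (5, 5, 5, 5): truth gives 0; bid 5 gives 18 > 0. Violating.
Others bid (5, 5, 5, 12): truth gives 0; bid 12 gives 11 > 0. Violating.
Others bid (5, 5, 12, 5): truth gives 0; bid 12 gives 11 > 0. Violating.
Others bid (5, 5, 12, 12): truth gives 0; bid 12 gives 11 > 0. Violating.
Others bid (5, 5, 5, 23): truth gives 0; no alternative beats it.
Others bid (5, 5, 12, 23): truth gives 0; no alternative beats it.
(Checking all 81 profiles: 16 have a profitable deviation, 65 do not.)

16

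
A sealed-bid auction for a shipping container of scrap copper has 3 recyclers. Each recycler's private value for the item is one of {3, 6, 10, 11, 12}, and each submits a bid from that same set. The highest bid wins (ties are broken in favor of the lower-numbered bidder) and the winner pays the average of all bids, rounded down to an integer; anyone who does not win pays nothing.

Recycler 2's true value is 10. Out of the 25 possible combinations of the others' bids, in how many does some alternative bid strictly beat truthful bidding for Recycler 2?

Others bid (3, 3): truth gives 5; bid 6 gives 6 > 5. Violating.
Others bid (3, 6): truth gives 4; bid 6 gives 5 > 4. Violating.
Others bid (3, 11): truth gives 0; bid 11 gives 2 > 0. Violating.
Others bid (3, 12): truth gives 0; bid 12 gives 1 > 0. Violating.
Others bid (3, 10): truth gives 3; no alternative beats it.
Others bid (6, 3): truth gives 4; no alternative beats it.
(Checking all 25 profiles: 9 have a profitable deviation, 16 do not.)

9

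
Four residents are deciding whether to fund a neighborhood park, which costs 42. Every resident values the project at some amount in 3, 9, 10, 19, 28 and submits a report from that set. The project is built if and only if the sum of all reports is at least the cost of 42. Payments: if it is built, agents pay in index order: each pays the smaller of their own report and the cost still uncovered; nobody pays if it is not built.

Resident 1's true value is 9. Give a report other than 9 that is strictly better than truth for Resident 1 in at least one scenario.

Suppose Resident 2 reports 3, Resident 3 reports 9 and Resident 4 reports 28.
Report 9: project built, pays 9, utility 9 - 9 = 0.
Report 3: project built, pays 3, utility 9 - 3 = 6.
So reporting 3 beats truth here (6 > 0).

3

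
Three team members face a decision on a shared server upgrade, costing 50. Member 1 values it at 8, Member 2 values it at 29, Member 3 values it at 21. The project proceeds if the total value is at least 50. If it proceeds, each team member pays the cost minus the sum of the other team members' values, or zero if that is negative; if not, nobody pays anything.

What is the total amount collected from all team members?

Total value 58 ≥ cost 50, so it is built.
Member 1: others sum to 50; max(0, 50 - 50) = 0.
Member 2: others sum to 29; max(0, 50 - 29) = 21.
Member 3: others sum to 37; max(0, 50 - 37) = 13.
Total collected = 0 + 21 + 13 = 34.

34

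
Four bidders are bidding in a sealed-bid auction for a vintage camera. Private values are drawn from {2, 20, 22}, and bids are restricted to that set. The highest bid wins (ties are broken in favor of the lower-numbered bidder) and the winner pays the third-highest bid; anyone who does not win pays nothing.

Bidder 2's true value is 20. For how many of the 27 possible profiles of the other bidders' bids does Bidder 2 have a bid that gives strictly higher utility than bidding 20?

3

Others bid (2, 2, 22): truth gives 0; bid 22 gives 18 > 0. Violating.
Others bid (2, 22, 2): truth gives 0; bid 22 gives 18 > 0. Violating.
Others bid (20, 2, 2): truth gives 0; bid 22 gives 18 > 0. Violating.
Others bid (2, 2, 2): truth gives 18; no alternative beats it.
Others bid (2, 2, 20): truth gives 18; no alternative beats it.
(Checking all 27 profiles: 3 have a profitable deviation, 24 do not.)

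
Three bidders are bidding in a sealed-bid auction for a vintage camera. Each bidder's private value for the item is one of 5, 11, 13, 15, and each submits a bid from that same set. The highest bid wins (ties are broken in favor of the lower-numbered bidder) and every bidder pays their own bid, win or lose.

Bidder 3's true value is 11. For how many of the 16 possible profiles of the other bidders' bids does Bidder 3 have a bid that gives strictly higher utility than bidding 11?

Others bid (5, 11): truth gives -11; bid 13 gives -2 > -11. Violating.
Others bid (5, 13): truth gives -11; bid 15 gives -4 > -11. Violating.
Others bid (5, 15): truth gives -11; bid 5 gives -5 > -11. Violating.
Others bid (11, 5): truth gives -11; bid 13 gives -2 > -11. Violating.
Others bid (5, 5): truth gives 0; no alternative beats it.
(Checking all 16 profiles: 15 have a profitable deviation, 1 does not.)

15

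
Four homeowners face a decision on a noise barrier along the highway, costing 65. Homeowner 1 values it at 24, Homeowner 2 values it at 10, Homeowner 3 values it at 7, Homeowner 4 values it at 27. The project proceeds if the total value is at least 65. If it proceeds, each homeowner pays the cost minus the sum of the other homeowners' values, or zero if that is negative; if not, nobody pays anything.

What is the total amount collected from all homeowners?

56

Total value 68 ≥ cost 65, so it is built.
Homeowner 1: others sum to 44; max(0, 65 - 44) = 21.
Homeowner 2: others sum to 58; max(0, 65 - 58) = 7.
Homeowner 3: others sum to 61; max(0, 65 - 61) = 4.
Homeowner 4: others sum to 41; max(0, 65 - 41) = 24.
Total collected = 21 + 7 + 4 + 24 = 56.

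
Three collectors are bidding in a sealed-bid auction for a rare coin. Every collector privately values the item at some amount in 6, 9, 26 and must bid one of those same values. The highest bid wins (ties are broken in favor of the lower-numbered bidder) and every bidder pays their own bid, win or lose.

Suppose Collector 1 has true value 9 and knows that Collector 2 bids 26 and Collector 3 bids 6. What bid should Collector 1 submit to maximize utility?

Bid 6: loses but pays 6, utility -6.
Bid 9: loses but pays 9, utility -9.
Bid 26: wins, pays 26, utility 9 - 26 = -17.
The best choice is 6 with utility -6.

6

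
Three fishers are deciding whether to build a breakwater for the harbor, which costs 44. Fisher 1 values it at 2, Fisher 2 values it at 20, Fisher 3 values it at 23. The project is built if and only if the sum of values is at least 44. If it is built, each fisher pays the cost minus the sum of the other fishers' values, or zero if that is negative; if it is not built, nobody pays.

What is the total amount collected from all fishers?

42

Total value 45 ≥ cost 44, so it is built.
Fisher 1: others sum to 43; max(0, 44 - 43) = 1.
Fisher 2: others sum to 25; max(0, 44 - 25) = 19.
Fisher 3: others sum to 22; max(0, 44 - 22) = 22.
Total collected = 1 + 19 + 22 = 42.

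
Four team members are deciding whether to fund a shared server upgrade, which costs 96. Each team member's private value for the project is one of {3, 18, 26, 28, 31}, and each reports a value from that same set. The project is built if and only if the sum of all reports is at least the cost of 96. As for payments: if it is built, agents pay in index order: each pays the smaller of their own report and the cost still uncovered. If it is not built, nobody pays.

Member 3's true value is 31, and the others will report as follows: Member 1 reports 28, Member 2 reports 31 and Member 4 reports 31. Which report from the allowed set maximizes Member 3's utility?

Report 3: project not built, utility 0.
Report 18: project built, pays 18, utility 31 - 18 = 13.
Report 26: project built, pays 26, utility 31 - 26 = 5.
Report 28: project built, pays 28, utility 31 - 28 = 3.
Report 31: project built, pays 31, utility 31 - 31 = 0.
The best choice is 18 with utility 13.

18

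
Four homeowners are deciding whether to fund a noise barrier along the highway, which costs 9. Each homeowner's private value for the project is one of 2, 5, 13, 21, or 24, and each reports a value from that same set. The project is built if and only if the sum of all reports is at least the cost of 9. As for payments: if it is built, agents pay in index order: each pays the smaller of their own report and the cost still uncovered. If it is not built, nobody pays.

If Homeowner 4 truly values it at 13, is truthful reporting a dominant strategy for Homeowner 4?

Check each profile of the others' reports and compare truth against every alternative report.
Others report (2, 2, 5): truth gives 13, best alternative gives 13.
Others report (2, 2, 13): truth gives 13, best alternative gives 13.
Others report (2, 2, 21): truth gives 13, best alternative gives 13.
Others report (2, 2, 24): truth gives 13, best alternative gives 13.
Others report (2, 5, 2): truth gives 13, best alternative gives 13.
Others report (2, 5, 5): truth gives 13, best alternative gives 13.
(Remaining 119 profiles checked similarly; truth is weakly best in each.)
In every case the truthful report is at least as good as any alternative, so it is a dominant strategy.

Yes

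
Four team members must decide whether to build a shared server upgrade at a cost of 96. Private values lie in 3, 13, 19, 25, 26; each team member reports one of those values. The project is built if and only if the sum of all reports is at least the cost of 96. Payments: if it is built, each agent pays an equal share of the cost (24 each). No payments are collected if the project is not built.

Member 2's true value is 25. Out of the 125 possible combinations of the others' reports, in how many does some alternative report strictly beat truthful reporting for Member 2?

Others report (19, 25, 26): truth gives 0; report 26 gives 1 > 0. Violating.
Others report (19, 26, 25): truth gives 0; report 26 gives 1 > 0. Violating.
Others report (25, 19, 26): truth gives 0; report 26 gives 1 > 0. Violating.
Others report (25, 26, 19): truth gives 0; report 26 gives 1 > 0. Violating.
Others report (3, 3, 3): truth gives 0; no alternative beats it.
Others report (3, 3, 13): truth gives 0; no alternative beats it.
(Checking all 125 profiles: 6 have a profitable deviation, 119 do not.)

6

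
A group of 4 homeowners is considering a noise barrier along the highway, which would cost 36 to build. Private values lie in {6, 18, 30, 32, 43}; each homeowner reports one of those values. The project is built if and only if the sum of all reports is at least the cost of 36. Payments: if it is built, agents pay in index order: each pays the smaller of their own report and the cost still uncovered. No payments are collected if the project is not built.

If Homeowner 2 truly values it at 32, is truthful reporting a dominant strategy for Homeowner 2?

No

Consider the case where Homeowner 1 reports 6, Homeowner 3 reports 6 and Homeowner 4 reports 6.
Truthful report 32: project built, pays 30, utility 32 - 30 = 2.
Report 18 instead: project built, pays 18, utility 32 - 18 = 14.
Since 14 > 2, reporting 18 is strictly better here, so truthful reporting is not dominant.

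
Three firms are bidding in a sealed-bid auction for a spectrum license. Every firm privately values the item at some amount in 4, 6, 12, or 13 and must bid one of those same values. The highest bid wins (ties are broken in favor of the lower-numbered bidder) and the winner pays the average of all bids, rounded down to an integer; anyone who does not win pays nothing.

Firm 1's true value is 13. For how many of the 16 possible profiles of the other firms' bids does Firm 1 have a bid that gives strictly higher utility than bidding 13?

Others bid (4, 4): truth gives 6; bid 4 gives 9 > 6. Violating.
Others bid (4, 6): truth gives 6; bid 6 gives 8 > 6. Violating.
Others bid (6, 4): truth gives 6; bid 6 gives 8 > 6. Violating.
Others bid (6, 6): truth gives 5; bid 6 gives 7 > 5. Violating.
Others bid (4, 12): truth gives 4; no alternative beats it.
Others bid (4, 13): truth gives 3; no alternative beats it.
(Checking all 16 profiles: 4 have a profitable deviation, 12 do not.)

4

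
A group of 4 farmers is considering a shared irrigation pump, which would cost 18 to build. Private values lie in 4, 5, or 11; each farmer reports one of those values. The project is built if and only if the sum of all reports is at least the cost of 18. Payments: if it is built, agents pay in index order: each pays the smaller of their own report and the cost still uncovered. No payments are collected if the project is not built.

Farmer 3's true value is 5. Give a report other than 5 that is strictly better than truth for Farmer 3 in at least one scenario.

Suppose Farmer 1 reports 4, Farmer 2 reports 4 and Farmer 4 reports 11.
Report 5: project built, pays 5, utility 5 - 5 = 0.
Report 4: project built, pays 4, utility 5 - 4 = 1.
So reporting 4 beats truth here (1 > 0).

4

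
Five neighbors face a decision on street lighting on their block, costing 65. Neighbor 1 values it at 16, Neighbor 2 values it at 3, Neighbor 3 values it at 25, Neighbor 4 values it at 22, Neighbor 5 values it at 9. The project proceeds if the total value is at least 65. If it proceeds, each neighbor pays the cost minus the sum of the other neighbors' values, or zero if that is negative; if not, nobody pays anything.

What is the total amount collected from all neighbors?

33

Total value 75 ≥ cost 65, so it is built.
Neighbor 1: others sum to 59; max(0, 65 - 59) = 6.
Neighbor 2: others sum to 72; max(0, 65 - 72) = 0.
Neighbor 3: others sum to 50; max(0, 65 - 50) = 15.
Neighbor 4: others sum to 53; max(0, 65 - 53) = 12.
Neighbor 5: others sum to 66; max(0, 65 - 66) = 0.
Total collected = 6 + 0 + 15 + 12 + 0 = 33.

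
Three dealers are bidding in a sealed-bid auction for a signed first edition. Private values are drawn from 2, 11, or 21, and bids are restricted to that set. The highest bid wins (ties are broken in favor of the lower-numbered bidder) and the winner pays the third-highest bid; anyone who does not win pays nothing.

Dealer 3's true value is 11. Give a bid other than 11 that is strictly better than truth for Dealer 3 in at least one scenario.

Suppose Dealer 1 bids 2 and Dealer 2 bids 11.
Bid 11: loses, pays 0, utility 0.
Bid 21: wins, pays 2, utility 11 - 2 = 9.
So bidding 21 beats truth here (9 > 0).

21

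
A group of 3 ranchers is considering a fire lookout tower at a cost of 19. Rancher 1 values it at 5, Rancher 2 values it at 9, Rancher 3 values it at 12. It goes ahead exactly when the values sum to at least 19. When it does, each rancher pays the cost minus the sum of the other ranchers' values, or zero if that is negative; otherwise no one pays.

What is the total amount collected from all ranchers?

7

Total value 26 ≥ cost 19, so it is built.
Rancher 1: others sum to 21; max(0, 19 - 21) = 0.
Rancher 2: others sum to 17; max(0, 19 - 17) = 2.
Rancher 3: others sum to 14; max(0, 19 - 14) = 5.
Total collected = 0 + 2 + 5 = 7.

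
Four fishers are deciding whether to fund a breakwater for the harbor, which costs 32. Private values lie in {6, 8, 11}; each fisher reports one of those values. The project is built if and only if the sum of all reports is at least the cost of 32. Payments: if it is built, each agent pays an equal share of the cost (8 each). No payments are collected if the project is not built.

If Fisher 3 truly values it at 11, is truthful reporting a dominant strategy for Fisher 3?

Check each profile of the others' reports and compare truth against every alternative report.
Others report (6, 6, 11): truth gives 3, best alternative gives 0.
Others report (6, 8, 8): truth gives 3, best alternative gives 0.
Others report (6, 11, 6): truth gives 3, best alternative gives 0.
Others report (8, 6, 8): truth gives 3, best alternative gives 0.
Others report (8, 8, 6): truth gives 3, best alternative gives 0.
Others report (11, 6, 6): truth gives 3, best alternative gives 0.
(Remaining 21 profiles checked similarly; truth is weakly best in each.)
In every case the truthful report is at least as good as any alternative, so it is a dominant strategy.

Yes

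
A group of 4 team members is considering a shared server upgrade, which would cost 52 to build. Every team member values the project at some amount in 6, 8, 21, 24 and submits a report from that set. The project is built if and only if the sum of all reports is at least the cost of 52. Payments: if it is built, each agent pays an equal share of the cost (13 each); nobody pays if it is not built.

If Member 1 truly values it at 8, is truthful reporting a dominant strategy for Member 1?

Check each profile of the others' reports and compare truth against every alternative report.
Others report (6, 21, 21): truth gives -5, best alternative gives -5.
Others report (6, 21, 24): truth gives -5, best alternative gives -5.
Others report (6, 24, 21): truth gives -5, best alternative gives -5.
Others report (6, 24, 24): truth gives -5, best alternative gives -5.
Others report (8, 21, 21): truth gives -5, best alternative gives -5.
Others report (8, 21, 24): truth gives -5, best alternative gives -5.
(Remaining 58 profiles checked similarly; truth is weakly best in each.)
In every case the truthful report is at least as good as any alternative, so it is a dominant strategy.

Yes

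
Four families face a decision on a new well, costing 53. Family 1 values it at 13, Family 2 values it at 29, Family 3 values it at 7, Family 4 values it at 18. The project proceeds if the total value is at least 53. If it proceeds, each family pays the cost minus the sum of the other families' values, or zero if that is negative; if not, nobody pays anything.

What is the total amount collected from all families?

Total value 67 ≥ cost 53, so it is built.
Family 1: others sum to 54; max(0, 53 - 54) = 0.
Family 2: others sum to 38; max(0, 53 - 38) = 15.
Family 3: others sum to 60; max(0, 53 - 60) = 0.
Family 4: others sum to 49; max(0, 53 - 49) = 4.
Total collected = 0 + 15 + 0 + 4 = 19.

19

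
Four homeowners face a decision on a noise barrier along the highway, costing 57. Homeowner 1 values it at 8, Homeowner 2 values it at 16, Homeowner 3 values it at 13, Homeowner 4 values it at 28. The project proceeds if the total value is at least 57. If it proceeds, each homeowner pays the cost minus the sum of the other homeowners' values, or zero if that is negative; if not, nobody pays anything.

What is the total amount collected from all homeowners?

Total value 65 ≥ cost 57, so it is built.
Homeowner 1: others sum to 57; max(0, 57 - 57) = 0.
Homeowner 2: others sum to 49; max(0, 57 - 49) = 8.
Homeowner 3: others sum to 52; max(0, 57 - 52) = 5.
Homeowner 4: others sum to 37; max(0, 57 - 37) = 20.
Total collected = 0 + 8 + 5 + 20 = 33.

33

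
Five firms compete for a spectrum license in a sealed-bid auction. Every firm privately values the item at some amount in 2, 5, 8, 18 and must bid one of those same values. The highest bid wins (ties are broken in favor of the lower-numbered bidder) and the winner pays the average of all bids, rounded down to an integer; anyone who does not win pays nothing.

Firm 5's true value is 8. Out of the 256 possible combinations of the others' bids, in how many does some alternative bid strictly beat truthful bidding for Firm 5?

Others bid (2, 2, 2, 2): truth gives 5; bid 5 gives 6 > 5. Violating.
Others bid (2, 2, 2, 8): truth gives 0; bid 18 gives 2 > 0. Violating.
Others bid (2, 2, 5, 8): truth gives 0; bid 18 gives 1 > 0. Violating.
Others bid (2, 2, 8, 2): truth gives 0; bid 18 gives 2 > 0. Violating.
Others bid (2, 2, 2, 5): truth gives 5; no alternative beats it.
Others bid (2, 2, 2, 18): truth gives 0; no alternative beats it.
(Checking all 256 profiles: 35 have a profitable deviation, 221 do not.)

35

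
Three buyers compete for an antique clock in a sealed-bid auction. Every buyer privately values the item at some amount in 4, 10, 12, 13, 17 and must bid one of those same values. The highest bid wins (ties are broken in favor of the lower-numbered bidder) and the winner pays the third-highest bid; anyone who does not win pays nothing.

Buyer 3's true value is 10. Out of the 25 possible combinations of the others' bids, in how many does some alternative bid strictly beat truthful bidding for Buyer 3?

Others bid (4, 10): truth gives 0; bid 12 gives 6 > 0. Violating.
Others bid (4, 12): truth gives 0; bid 13 gives 6 > 0. Violating.
Others bid (4, 13): truth gives 0; bid 17 gives 6 > 0. Violating.
Others bid (10, 4): truth gives 0; bid 12 gives 6 > 0. Violating.
Others bid (4, 4): truth gives 6; no alternative beats it.
Others bid (4, 17): truth gives 0; no alternative beats it.
(Checking all 25 profiles: 6 have a profitable deviation, 19 do not.)

6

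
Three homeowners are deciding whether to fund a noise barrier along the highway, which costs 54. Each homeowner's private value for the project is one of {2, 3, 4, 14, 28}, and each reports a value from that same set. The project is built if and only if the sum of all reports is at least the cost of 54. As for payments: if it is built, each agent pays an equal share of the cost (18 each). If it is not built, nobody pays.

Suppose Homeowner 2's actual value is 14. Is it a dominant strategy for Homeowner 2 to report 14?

No

Consider the case where Homeowner 1 reports 14 and Homeowner 3 reports 28.
Truthful report 14: project built, pays 18, utility 14 - 18 = -4.
Report 2 instead: project not built, utility 0.
Since 0 > -4, reporting 2 is strictly better here, so truthful reporting is not dominant.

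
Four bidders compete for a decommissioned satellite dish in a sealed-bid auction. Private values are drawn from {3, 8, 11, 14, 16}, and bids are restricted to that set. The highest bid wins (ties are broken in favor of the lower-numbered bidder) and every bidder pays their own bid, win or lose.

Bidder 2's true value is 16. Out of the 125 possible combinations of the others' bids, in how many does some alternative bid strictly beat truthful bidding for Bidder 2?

Others bid (3, 3, 3): truth gives 0; bid 8 gives 8 > 0. Violating.
Others bid (3, 3, 8): truth gives 0; bid 8 gives 8 > 0. Violating.
Others bid (3, 3, 11): truth gives 0; bid 11 gives 5 > 0. Violating.
Others bid (3, 3, 14): truth gives 0; bid 14 gives 2 > 0. Violating.
Others bid (3, 3, 16): truth gives 0; no alternative beats it.
Others bid (3, 8, 16): truth gives 0; no alternative beats it.
(Checking all 125 profiles: 73 have a profitable deviation, 52 do not.)

73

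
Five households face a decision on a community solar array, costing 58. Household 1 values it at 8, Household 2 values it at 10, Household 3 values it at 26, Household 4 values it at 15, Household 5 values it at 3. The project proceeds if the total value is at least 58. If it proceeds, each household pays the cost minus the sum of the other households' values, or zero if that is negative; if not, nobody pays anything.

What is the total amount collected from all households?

43

Total value 62 ≥ cost 58, so it is built.
Household 1: others sum to 54; max(0, 58 - 54) = 4.
Household 2: others sum to 52; max(0, 58 - 52) = 6.
Household 3: others sum to 36; max(0, 58 - 36) = 22.
Household 4: others sum to 47; max(0, 58 - 47) = 11.
Household 5: others sum to 59; max(0, 58 - 59) = 0.
Total collected = 4 + 6 + 22 + 11 + 0 = 43.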